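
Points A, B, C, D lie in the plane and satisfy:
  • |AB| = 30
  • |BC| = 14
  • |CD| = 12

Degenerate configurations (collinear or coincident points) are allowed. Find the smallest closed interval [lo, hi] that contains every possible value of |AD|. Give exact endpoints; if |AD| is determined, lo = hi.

|AB| ∈ {30}
|BC| ∈ {14}
|CD| ∈ {12}
|AC| ∈ [16, 44]
|BD| ∈ [2, 26]
|AD| ∈ [4, 56]

|AD| ∈ [4, 56]  (≈ [4.0000, 56.0000])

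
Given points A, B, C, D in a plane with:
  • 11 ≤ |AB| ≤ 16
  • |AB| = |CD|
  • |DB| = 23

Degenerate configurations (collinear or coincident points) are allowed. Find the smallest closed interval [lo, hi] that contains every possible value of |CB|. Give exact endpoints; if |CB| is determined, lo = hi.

|CB| ∈ [7, 39]  (≈ [7.0000, 39.0000])

|AB| ∈ [11, 16]
|BD| ∈ {23}
|CD| ∈ [11, 16]
|AD| ∈ [7, 39]
|BC| ∈ [7, 39]
|AC| ∈ [0, 55]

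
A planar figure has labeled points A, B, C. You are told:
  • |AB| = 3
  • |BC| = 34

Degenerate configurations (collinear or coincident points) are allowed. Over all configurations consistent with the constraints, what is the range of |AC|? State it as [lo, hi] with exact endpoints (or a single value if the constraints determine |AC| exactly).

|AC| ∈ [31, 37]  (≈ [31.0000, 37.0000])

|AB| ∈ {3}
|BC| ∈ {34}
|AC| ∈ [31, 37]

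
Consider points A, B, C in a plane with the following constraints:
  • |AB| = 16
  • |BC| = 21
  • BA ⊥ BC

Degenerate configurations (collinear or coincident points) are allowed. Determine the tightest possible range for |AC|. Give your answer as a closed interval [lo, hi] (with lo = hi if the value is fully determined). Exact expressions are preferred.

|AC| = √(697)  (≈ 26.4008)

|AB| ∈ {16}
|BC| ∈ {21}
|AC| ∈ {√(697)}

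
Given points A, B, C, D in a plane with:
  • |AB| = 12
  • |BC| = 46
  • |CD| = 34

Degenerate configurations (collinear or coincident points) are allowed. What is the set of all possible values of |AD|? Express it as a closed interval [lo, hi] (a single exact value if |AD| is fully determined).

|AB| ∈ {12}
|BC| ∈ {46}
|CD| ∈ {34}
|AC| ∈ [34, 58]
|BD| ∈ [12, 80]
|AD| ∈ [0, 92]

|AD| ∈ [0, 92]  (≈ [0.0000, 92.0000])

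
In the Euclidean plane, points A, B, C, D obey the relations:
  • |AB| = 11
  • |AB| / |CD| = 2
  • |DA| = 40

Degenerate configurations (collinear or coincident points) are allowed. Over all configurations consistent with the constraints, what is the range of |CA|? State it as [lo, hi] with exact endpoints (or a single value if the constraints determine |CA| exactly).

|AB| ∈ {11}
|AD| ∈ {40}
|CD| ∈ {11/2}
|BD| ∈ [29, 51]
|AC| ∈ [69/2, 91/2]
|BC| ∈ [47/2, 113/2]

|CA| ∈ [69/2, 91/2]  (≈ [34.5000, 45.5000])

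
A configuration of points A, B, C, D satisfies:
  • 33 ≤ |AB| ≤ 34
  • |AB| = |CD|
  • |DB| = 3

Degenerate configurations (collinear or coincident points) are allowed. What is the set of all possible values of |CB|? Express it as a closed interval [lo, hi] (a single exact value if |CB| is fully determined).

|CB| ∈ [30, 37]  (≈ [30.0000, 37.0000])

|AB| ∈ [33, 34]
|BD| ∈ {3}
|CD| ∈ [33, 34]
|AD| ∈ [30, 37]
|BC| ∈ [30, 37]
|AC| ∈ [0, 71]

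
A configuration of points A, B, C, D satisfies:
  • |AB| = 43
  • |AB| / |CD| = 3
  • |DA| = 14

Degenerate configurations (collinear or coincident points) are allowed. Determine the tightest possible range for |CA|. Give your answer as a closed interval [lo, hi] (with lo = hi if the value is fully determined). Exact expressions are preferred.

|CA| ∈ [1/3, 85/3]  (≈ [0.3333, 28.3333])

|AB| ∈ {43}
|AD| ∈ {14}
|CD| ∈ {43/3}
|BD| ∈ [29, 57]
|AC| ∈ [1/3, 85/3]
|BC| ∈ [44/3, 214/3]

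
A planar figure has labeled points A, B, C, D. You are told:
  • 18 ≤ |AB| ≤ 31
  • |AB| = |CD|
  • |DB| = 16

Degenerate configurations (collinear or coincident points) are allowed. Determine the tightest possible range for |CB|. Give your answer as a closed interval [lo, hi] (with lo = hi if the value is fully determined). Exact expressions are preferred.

|AB| ∈ [18, 31]
|BD| ∈ {16}
|CD| ∈ [18, 31]
|AD| ∈ [2, 47]
|BC| ∈ [2, 47]
|AC| ∈ [0, 78]

|CB| ∈ [2, 47]  (≈ [2.0000, 47.0000])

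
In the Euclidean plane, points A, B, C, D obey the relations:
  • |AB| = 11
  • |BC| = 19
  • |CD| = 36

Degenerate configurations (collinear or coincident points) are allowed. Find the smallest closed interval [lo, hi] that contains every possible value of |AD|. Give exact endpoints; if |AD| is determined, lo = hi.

|AB| ∈ {11}
|BC| ∈ {19}
|CD| ∈ {36}
|AC| ∈ [8, 30]
|BD| ∈ [17, 55]
|AD| ∈ [6, 66]

|AD| ∈ [6, 66]  (≈ [6.0000, 66.0000])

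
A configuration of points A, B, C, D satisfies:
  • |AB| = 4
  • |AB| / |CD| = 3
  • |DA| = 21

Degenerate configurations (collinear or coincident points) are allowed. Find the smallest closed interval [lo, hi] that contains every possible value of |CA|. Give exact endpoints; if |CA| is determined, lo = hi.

|AB| ∈ {4}
|AD| ∈ {21}
|CD| ∈ {4/3}
|BD| ∈ [17, 25]
|AC| ∈ [59/3, 67/3]
|BC| ∈ [47/3, 79/3]

|CA| ∈ [59/3, 67/3]  (≈ [19.6667, 22.3333])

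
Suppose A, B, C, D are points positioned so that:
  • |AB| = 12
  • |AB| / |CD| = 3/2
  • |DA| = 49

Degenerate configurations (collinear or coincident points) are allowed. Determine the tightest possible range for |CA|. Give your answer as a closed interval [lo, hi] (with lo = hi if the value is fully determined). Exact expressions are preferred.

|AB| ∈ {12}
|AD| ∈ {49}
|CD| ∈ {8}
|BD| ∈ [37, 61]
|AC| ∈ [41, 57]
|BC| ∈ [29, 69]

|CA| ∈ [41, 57]  (≈ [41.0000, 57.0000])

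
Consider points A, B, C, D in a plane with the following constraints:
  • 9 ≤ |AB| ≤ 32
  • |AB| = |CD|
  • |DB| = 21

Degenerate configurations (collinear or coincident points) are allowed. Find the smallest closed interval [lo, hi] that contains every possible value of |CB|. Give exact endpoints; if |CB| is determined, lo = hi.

|AB| ∈ [9, 32]
|BD| ∈ {21}
|CD| ∈ [9, 32]
|AD| ∈ [0, 53]
|BC| ∈ [0, 53]
|AC| ∈ [0, 85]

|CB| ∈ [0, 53]  (≈ [0.0000, 53.0000])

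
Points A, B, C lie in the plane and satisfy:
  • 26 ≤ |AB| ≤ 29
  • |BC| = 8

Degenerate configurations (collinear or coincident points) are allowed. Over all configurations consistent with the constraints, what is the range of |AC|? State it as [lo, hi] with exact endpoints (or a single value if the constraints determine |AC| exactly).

|AB| ∈ [26, 29]
|BC| ∈ {8}
|AC| ∈ [18, 37]

|AC| ∈ [18, 37]  (≈ [18.0000, 37.0000])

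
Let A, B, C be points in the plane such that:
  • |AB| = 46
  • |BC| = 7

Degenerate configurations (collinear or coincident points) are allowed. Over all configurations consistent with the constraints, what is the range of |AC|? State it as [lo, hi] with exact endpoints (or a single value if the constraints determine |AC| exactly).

|AB| ∈ {46}
|BC| ∈ {7}
|AC| ∈ [39, 53]

|AC| ∈ [39, 53]  (≈ [39.0000, 53.0000])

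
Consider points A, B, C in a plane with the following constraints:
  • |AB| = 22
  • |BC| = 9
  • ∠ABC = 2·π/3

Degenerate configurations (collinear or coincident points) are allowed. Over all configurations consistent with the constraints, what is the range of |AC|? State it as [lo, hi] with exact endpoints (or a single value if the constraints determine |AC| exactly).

|AC| = √(763)  (≈ 27.6225)

|AB| ∈ {22}
|BC| ∈ {9}
|AC| ∈ {√(763)}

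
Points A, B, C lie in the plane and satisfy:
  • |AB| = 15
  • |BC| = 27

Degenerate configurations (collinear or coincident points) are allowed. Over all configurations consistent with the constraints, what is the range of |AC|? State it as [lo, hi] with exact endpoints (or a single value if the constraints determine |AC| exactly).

|AB| ∈ {15}
|BC| ∈ {27}
|AC| ∈ [12, 42]

|AC| ∈ [12, 42]  (≈ [12.0000, 42.0000])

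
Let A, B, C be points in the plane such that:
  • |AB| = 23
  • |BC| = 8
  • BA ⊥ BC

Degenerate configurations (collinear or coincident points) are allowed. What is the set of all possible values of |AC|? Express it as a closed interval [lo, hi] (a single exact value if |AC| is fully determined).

|AC| = √(593)  (≈ 24.3516)

|AB| ∈ {23}
|BC| ∈ {8}
|AC| ∈ {√(593)}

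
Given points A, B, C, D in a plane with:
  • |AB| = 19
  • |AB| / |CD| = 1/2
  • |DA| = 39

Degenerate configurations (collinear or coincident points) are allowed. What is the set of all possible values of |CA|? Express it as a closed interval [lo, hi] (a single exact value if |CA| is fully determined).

|AB| ∈ {19}
|AD| ∈ {39}
|CD| ∈ {38}
|BD| ∈ [20, 58]
|AC| ∈ [1, 77]
|BC| ∈ [0, 96]

|CA| ∈ [1, 77]  (≈ [1.0000, 77.0000])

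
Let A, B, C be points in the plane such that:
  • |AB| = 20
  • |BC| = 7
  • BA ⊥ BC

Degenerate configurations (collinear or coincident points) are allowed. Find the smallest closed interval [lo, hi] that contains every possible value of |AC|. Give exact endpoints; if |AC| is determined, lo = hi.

|AC| = √(449)  (≈ 21.1896)

|AB| ∈ {20}
|BC| ∈ {7}
|AC| ∈ {√(449)}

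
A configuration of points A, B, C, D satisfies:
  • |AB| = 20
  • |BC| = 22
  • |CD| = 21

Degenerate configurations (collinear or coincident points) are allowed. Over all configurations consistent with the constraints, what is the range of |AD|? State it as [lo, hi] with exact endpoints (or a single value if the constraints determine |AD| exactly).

|AD| ∈ [0, 63]  (≈ [0.0000, 63.0000])

|AB| ∈ {20}
|BC| ∈ {22}
|CD| ∈ {21}
|AC| ∈ [2, 42]
|BD| ∈ [1, 43]
|AD| ∈ [0, 63]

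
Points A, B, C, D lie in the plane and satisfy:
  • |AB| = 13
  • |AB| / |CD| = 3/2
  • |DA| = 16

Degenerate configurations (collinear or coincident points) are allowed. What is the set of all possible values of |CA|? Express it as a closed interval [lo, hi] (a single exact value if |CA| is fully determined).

|CA| ∈ [22/3, 74/3]  (≈ [7.3333, 24.6667])

|AB| ∈ {13}
|AD| ∈ {16}
|CD| ∈ {26/3}
|BD| ∈ [3, 29]
|AC| ∈ [22/3, 74/3]
|BC| ∈ [0, 113/3]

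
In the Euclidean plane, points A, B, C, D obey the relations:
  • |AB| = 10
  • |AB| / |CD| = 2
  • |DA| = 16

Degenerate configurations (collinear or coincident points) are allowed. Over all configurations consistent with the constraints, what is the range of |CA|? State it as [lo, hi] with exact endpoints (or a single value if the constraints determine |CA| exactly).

|CA| ∈ [11, 21]  (≈ [11.0000, 21.0000])

|AB| ∈ {10}
|AD| ∈ {16}
|CD| ∈ {5}
|BD| ∈ [6, 26]
|AC| ∈ [11, 21]
|BC| ∈ [1, 31]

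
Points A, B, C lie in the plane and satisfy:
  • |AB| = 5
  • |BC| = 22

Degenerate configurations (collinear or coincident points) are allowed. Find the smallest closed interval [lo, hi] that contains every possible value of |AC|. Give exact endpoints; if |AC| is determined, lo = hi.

|AB| ∈ {5}
|BC| ∈ {22}
|AC| ∈ [17, 27]

|AC| ∈ [17, 27]  (≈ [17.0000, 27.0000])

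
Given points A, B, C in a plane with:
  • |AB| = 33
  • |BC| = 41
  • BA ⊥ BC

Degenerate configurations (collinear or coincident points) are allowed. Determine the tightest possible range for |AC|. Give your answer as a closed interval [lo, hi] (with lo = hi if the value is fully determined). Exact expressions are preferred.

|AB| ∈ {33}
|BC| ∈ {41}
|AC| ∈ {√(2770)}

|AC| = √(2770)  (≈ 52.6308)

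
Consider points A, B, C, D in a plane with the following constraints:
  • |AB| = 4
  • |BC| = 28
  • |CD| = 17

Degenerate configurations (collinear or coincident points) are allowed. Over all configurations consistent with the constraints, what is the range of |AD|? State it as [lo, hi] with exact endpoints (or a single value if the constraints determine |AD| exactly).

|AB| ∈ {4}
|BC| ∈ {28}
|CD| ∈ {17}
|AC| ∈ [24, 32]
|BD| ∈ [11, 45]
|AD| ∈ [7, 49]

|AD| ∈ [7, 49]  (≈ [7.0000, 49.0000])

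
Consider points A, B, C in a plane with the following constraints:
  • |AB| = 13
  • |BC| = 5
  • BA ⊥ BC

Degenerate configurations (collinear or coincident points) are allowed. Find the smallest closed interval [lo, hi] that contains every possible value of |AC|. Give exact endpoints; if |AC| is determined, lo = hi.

|AB| ∈ {13}
|BC| ∈ {5}
|AC| ∈ {√(194)}

|AC| = √(194)  (≈ 13.9284)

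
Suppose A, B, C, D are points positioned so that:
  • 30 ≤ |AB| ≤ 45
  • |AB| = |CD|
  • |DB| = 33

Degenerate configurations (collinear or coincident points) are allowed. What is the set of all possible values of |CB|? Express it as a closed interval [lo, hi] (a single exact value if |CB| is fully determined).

|AB| ∈ [30, 45]
|BD| ∈ {33}
|CD| ∈ [30, 45]
|AD| ∈ [0, 78]
|BC| ∈ [0, 78]
|AC| ∈ [0, 123]

|CB| ∈ [0, 78]  (≈ [0.0000, 78.0000])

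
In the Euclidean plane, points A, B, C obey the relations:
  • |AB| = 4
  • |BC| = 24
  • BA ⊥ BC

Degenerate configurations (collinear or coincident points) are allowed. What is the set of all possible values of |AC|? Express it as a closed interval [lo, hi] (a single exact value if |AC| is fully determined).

|AB| ∈ {4}
|BC| ∈ {24}
|AC| ∈ {4·√(37)}

|AC| = 4·√(37)  (≈ 24.3311)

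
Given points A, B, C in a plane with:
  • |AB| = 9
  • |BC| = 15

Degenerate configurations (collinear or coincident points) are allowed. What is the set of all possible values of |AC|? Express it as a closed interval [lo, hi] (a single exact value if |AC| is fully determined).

|AC| ∈ [6, 24]  (≈ [6.0000, 24.0000])

|AB| ∈ {9}
|BC| ∈ {15}
|AC| ∈ [6, 24]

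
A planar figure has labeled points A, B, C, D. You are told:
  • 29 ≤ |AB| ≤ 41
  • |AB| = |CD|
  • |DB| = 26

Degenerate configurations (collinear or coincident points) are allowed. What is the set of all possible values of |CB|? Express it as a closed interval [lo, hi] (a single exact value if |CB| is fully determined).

|AB| ∈ [29, 41]
|BD| ∈ {26}
|CD| ∈ [29, 41]
|AD| ∈ [3, 67]
|BC| ∈ [3, 67]
|AC| ∈ [0, 108]

|CB| ∈ [3, 67]  (≈ [3.0000, 67.0000])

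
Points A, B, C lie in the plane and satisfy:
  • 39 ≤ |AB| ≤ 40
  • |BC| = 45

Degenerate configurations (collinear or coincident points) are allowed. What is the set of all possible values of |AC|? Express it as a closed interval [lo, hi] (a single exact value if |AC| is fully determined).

|AB| ∈ [39, 40]
|BC| ∈ {45}
|AC| ∈ [5, 85]

|AC| ∈ [5, 85]  (≈ [5.0000, 85.0000])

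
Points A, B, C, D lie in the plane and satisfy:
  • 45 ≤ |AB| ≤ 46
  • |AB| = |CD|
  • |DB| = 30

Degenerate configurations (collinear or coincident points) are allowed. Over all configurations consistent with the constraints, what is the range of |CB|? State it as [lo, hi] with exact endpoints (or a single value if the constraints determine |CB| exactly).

|AB| ∈ [45, 46]
|BD| ∈ {30}
|CD| ∈ [45, 46]
|AD| ∈ [15, 76]
|BC| ∈ [15, 76]
|AC| ∈ [0, 122]

|CB| ∈ [15, 76]  (≈ [15.0000, 76.0000])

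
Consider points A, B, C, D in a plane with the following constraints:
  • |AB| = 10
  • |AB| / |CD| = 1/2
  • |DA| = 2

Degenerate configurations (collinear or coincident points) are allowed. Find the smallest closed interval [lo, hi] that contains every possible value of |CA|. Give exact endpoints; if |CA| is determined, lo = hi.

|AB| ∈ {10}
|AD| ∈ {2}
|CD| ∈ {20}
|BD| ∈ [8, 12]
|AC| ∈ [18, 22]
|BC| ∈ [8, 32]

|CA| ∈ [18, 22]  (≈ [18.0000, 22.0000])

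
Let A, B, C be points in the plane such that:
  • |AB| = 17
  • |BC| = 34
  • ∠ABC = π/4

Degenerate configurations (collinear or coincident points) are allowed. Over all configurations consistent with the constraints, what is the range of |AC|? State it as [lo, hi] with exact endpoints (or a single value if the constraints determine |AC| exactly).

|AC| = 17·√(5 - 2·√(2))  (≈ 25.0516)

|AB| ∈ {17}
|BC| ∈ {34}
|AC| ∈ {17·√(5 - 2·√(2))}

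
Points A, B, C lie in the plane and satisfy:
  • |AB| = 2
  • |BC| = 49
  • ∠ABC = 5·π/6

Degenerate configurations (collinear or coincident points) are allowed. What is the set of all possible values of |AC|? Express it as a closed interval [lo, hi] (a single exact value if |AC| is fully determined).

|AB| ∈ {2}
|BC| ∈ {49}
|AC| ∈ {√(98·√(3) + 2405)}

|AC| = √(98·√(3) + 2405)  (≈ 50.7419)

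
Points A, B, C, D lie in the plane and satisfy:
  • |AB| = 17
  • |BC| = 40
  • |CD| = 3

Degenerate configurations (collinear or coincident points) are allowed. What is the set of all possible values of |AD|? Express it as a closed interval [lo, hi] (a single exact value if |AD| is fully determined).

|AD| ∈ [20, 60]  (≈ [20.0000, 60.0000])

|AB| ∈ {17}
|BC| ∈ {40}
|CD| ∈ {3}
|AC| ∈ [23, 57]
|BD| ∈ [37, 43]
|AD| ∈ [20, 60]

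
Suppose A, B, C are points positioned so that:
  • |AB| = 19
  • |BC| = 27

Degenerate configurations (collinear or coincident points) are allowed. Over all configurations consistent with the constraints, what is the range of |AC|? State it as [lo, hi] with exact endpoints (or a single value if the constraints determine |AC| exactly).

|AB| ∈ {19}
|BC| ∈ {27}
|AC| ∈ [8, 46]

|AC| ∈ [8, 46]  (≈ [8.0000, 46.0000])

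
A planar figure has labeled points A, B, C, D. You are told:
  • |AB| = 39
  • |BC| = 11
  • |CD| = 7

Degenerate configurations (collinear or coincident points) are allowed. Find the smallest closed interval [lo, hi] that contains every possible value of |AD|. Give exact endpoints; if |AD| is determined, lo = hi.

|AD| ∈ [21, 57]  (≈ [21.0000, 57.0000])

|AB| ∈ {39}
|BC| ∈ {11}
|CD| ∈ {7}
|AC| ∈ [28, 50]
|BD| ∈ [4, 18]
|AD| ∈ [21, 57]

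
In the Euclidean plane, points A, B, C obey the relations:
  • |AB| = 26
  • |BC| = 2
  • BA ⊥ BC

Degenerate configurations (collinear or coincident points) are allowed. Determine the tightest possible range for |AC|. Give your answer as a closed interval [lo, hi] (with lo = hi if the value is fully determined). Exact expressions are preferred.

|AC| = 2·√(170)  (≈ 26.0768)

|AB| ∈ {26}
|BC| ∈ {2}
|AC| ∈ {2·√(170)}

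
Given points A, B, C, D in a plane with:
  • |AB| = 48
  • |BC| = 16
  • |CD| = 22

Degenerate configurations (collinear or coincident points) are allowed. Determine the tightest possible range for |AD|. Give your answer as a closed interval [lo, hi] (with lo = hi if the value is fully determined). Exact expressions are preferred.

|AD| ∈ [10, 86]  (≈ [10.0000, 86.0000])

|AB| ∈ {48}
|BC| ∈ {16}
|CD| ∈ {22}
|AC| ∈ [32, 64]
|BD| ∈ [6, 38]
|AD| ∈ [10, 86]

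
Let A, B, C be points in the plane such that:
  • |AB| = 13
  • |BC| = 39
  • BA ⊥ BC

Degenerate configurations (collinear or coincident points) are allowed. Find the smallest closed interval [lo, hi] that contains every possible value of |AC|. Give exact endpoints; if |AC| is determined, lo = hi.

|AC| = 13·√(10)  (≈ 41.1096)

|AB| ∈ {13}
|BC| ∈ {39}
|AC| ∈ {13·√(10)}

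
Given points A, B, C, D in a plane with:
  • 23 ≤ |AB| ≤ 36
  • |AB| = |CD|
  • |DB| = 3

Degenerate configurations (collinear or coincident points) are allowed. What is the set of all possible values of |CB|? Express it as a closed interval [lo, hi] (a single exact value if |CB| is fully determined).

|CB| ∈ [20, 39]  (≈ [20.0000, 39.0000])

|AB| ∈ [23, 36]
|BD| ∈ {3}
|CD| ∈ [23, 36]
|AD| ∈ [20, 39]
|BC| ∈ [20, 39]
|AC| ∈ [0, 75]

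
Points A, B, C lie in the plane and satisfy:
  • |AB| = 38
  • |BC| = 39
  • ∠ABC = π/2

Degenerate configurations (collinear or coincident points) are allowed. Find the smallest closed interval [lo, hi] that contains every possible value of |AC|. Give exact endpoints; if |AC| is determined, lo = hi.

|AB| ∈ {38}
|BC| ∈ {39}
|AC| ∈ {√(2965)}

|AC| = √(2965)  (≈ 54.4518)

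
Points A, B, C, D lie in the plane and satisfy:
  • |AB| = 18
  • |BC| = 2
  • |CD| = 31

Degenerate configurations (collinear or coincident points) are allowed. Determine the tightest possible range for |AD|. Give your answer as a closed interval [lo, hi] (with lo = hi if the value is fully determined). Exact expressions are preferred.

|AD| ∈ [11, 51]  (≈ [11.0000, 51.0000])

|AB| ∈ {18}
|BC| ∈ {2}
|CD| ∈ {31}
|AC| ∈ [16, 20]
|BD| ∈ [29, 33]
|AD| ∈ [11, 51]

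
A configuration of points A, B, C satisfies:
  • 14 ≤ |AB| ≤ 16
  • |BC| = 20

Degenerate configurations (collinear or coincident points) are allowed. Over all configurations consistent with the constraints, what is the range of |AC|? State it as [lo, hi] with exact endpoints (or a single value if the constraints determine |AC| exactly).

|AC| ∈ [4, 36]  (≈ [4.0000, 36.0000])

|AB| ∈ [14, 16]
|BC| ∈ {20}
|AC| ∈ [4, 36]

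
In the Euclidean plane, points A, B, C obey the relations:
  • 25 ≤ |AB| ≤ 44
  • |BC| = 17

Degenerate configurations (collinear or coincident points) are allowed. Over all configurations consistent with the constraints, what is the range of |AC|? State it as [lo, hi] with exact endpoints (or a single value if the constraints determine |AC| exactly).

|AC| ∈ [8, 61]  (≈ [8.0000, 61.0000])

|AB| ∈ [25, 44]
|BC| ∈ {17}
|AC| ∈ [8, 61]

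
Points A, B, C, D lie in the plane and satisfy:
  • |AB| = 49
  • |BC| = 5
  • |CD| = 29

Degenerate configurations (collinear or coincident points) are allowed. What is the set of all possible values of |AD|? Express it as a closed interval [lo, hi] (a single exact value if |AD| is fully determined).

|AB| ∈ {49}
|BC| ∈ {5}
|CD| ∈ {29}
|AC| ∈ [44, 54]
|BD| ∈ [24, 34]
|AD| ∈ [15, 83]

|AD| ∈ [15, 83]  (≈ [15.0000, 83.0000])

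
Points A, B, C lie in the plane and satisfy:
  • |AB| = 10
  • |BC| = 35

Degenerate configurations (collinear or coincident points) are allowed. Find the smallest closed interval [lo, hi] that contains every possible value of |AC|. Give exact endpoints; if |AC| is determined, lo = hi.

|AC| ∈ [25, 45]  (≈ [25.0000, 45.0000])

|AB| ∈ {10}
|BC| ∈ {35}
|AC| ∈ [25, 45]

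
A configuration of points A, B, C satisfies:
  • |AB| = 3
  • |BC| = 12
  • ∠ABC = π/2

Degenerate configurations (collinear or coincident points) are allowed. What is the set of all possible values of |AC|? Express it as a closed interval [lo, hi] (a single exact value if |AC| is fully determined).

|AC| = 3·√(17)  (≈ 12.3693)

|AB| ∈ {3}
|BC| ∈ {12}
|AC| ∈ {3·√(17)}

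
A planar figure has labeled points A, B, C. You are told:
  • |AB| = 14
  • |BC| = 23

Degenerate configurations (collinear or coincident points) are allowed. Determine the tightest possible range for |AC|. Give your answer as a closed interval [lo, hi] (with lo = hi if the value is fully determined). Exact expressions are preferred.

|AB| ∈ {14}
|BC| ∈ {23}
|AC| ∈ [9, 37]

|AC| ∈ [9, 37]  (≈ [9.0000, 37.0000])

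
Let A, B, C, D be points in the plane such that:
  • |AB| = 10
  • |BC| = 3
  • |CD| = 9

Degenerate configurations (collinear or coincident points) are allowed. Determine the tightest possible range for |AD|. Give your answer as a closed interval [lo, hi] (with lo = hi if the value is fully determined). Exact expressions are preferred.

|AD| ∈ [0, 22]  (≈ [0.0000, 22.0000])

|AB| ∈ {10}
|BC| ∈ {3}
|CD| ∈ {9}
|AC| ∈ [7, 13]
|BD| ∈ [6, 12]
|AD| ∈ [0, 22]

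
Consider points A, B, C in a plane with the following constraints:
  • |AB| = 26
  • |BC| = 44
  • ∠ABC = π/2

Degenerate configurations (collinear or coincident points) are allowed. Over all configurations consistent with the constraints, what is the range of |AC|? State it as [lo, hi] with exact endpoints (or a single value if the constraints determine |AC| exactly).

|AC| = 2·√(653)  (≈ 51.1077)

|AB| ∈ {26}
|BC| ∈ {44}
|AC| ∈ {2·√(653)}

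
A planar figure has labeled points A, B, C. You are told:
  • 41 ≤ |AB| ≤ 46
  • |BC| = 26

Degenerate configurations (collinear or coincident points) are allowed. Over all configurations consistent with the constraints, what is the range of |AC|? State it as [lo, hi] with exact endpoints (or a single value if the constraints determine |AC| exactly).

|AC| ∈ [15, 72]  (≈ [15.0000, 72.0000])

|AB| ∈ [41, 46]
|BC| ∈ {26}
|AC| ∈ [15, 72]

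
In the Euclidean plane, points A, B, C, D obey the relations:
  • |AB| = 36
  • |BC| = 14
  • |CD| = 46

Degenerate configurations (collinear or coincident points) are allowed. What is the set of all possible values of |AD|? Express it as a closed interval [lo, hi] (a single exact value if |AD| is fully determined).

|AD| ∈ [0, 96]  (≈ [0.0000, 96.0000])

|AB| ∈ {36}
|BC| ∈ {14}
|CD| ∈ {46}
|AC| ∈ [22, 50]
|BD| ∈ [32, 60]
|AD| ∈ [0, 96]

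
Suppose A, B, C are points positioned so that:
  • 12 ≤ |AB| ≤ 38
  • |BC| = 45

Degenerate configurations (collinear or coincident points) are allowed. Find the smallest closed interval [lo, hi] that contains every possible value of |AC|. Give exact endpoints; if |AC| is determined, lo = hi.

|AB| ∈ [12, 38]
|BC| ∈ {45}
|AC| ∈ [7, 83]

|AC| ∈ [7, 83]  (≈ [7.0000, 83.0000])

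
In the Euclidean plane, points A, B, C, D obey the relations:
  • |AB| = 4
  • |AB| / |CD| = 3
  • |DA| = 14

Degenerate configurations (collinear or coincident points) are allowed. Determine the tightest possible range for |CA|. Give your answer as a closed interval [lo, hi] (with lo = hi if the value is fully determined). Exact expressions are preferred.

|CA| ∈ [38/3, 46/3]  (≈ [12.6667, 15.3333])

|AB| ∈ {4}
|AD| ∈ {14}
|CD| ∈ {4/3}
|BD| ∈ [10, 18]
|AC| ∈ [38/3, 46/3]
|BC| ∈ [26/3, 58/3]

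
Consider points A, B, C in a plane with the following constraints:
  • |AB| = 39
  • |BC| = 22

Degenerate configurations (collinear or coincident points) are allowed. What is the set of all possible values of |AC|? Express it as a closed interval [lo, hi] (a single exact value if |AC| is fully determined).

|AB| ∈ {39}
|BC| ∈ {22}
|AC| ∈ [17, 61]

|AC| ∈ [17, 61]  (≈ [17.0000, 61.0000])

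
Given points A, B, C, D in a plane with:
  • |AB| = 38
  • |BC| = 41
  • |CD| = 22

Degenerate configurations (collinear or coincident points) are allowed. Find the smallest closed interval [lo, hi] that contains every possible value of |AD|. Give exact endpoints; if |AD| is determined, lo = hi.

|AB| ∈ {38}
|BC| ∈ {41}
|CD| ∈ {22}
|AC| ∈ [3, 79]
|BD| ∈ [19, 63]
|AD| ∈ [0, 101]

|AD| ∈ [0, 101]  (≈ [0.0000, 101.0000])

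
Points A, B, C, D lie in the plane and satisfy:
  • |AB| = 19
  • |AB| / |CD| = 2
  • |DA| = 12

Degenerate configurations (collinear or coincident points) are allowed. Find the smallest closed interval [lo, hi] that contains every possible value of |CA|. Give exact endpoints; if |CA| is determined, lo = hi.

|CA| ∈ [5/2, 43/2]  (≈ [2.5000, 21.5000])

|AB| ∈ {19}
|AD| ∈ {12}
|CD| ∈ {19/2}
|BD| ∈ [7, 31]
|AC| ∈ [5/2, 43/2]
|BC| ∈ [0, 81/2]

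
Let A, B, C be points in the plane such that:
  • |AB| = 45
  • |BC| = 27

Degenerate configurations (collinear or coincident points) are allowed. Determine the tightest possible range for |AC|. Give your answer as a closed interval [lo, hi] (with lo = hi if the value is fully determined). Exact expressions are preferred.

|AC| ∈ [18, 72]  (≈ [18.0000, 72.0000])

|AB| ∈ {45}
|BC| ∈ {27}
|AC| ∈ [18, 72]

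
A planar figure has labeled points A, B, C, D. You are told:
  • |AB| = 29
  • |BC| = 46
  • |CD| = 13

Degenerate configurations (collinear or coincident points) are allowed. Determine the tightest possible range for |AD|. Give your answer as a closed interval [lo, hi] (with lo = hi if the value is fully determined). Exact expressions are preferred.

|AB| ∈ {29}
|BC| ∈ {46}
|CD| ∈ {13}
|AC| ∈ [17, 75]
|BD| ∈ [33, 59]
|AD| ∈ [4, 88]

|AD| ∈ [4, 88]  (≈ [4.0000, 88.0000])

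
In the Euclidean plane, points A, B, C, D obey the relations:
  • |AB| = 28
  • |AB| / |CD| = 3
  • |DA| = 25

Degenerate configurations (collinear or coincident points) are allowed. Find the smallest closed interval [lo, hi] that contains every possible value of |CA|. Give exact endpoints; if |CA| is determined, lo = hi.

|CA| ∈ [47/3, 103/3]  (≈ [15.6667, 34.3333])

|AB| ∈ {28}
|AD| ∈ {25}
|CD| ∈ {28/3}
|BD| ∈ [3, 53]
|AC| ∈ [47/3, 103/3]
|BC| ∈ [0, 187/3]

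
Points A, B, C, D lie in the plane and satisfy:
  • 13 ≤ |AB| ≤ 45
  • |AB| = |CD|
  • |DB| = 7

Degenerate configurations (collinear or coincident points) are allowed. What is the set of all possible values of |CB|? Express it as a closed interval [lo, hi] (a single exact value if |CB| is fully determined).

|CB| ∈ [6, 52]  (≈ [6.0000, 52.0000])

|AB| ∈ [13, 45]
|BD| ∈ {7}
|CD| ∈ [13, 45]
|AD| ∈ [6, 52]
|BC| ∈ [6, 52]
|AC| ∈ [0, 97]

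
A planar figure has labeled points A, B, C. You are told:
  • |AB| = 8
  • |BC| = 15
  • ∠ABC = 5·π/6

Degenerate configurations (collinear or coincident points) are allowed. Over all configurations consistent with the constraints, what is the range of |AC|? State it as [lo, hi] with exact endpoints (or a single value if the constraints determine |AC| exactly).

|AB| ∈ {8}
|BC| ∈ {15}
|AC| ∈ {√(120·√(3) + 289)}

|AC| = √(120·√(3) + 289)  (≈ 22.2900)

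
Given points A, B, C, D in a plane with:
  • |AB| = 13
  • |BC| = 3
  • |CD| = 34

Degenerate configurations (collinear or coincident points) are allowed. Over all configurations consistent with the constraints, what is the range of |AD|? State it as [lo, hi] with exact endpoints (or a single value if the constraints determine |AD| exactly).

|AD| ∈ [18, 50]  (≈ [18.0000, 50.0000])

|AB| ∈ {13}
|BC| ∈ {3}
|CD| ∈ {34}
|AC| ∈ [10, 16]
|BD| ∈ [31, 37]
|AD| ∈ [18, 50]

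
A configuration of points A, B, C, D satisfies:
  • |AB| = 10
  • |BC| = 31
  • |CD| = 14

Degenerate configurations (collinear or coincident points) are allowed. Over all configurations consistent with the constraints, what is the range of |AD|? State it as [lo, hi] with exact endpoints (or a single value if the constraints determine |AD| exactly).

|AD| ∈ [7, 55]  (≈ [7.0000, 55.0000])

|AB| ∈ {10}
|BC| ∈ {31}
|CD| ∈ {14}
|AC| ∈ [21, 41]
|BD| ∈ [17, 45]
|AD| ∈ [7, 55]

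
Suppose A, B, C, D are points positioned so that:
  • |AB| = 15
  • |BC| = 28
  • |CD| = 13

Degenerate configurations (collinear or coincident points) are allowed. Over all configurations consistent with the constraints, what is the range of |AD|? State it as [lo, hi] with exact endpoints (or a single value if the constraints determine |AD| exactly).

|AB| ∈ {15}
|BC| ∈ {28}
|CD| ∈ {13}
|AC| ∈ [13, 43]
|BD| ∈ [15, 41]
|AD| ∈ [0, 56]

|AD| ∈ [0, 56]  (≈ [0.0000, 56.0000])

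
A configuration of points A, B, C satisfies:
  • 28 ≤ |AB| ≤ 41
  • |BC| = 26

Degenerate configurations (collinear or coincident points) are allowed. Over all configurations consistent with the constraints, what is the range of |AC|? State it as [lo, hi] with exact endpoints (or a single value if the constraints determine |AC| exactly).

|AC| ∈ [2, 67]  (≈ [2.0000, 67.0000])

|AB| ∈ [28, 41]
|BC| ∈ {26}
|AC| ∈ [2, 67]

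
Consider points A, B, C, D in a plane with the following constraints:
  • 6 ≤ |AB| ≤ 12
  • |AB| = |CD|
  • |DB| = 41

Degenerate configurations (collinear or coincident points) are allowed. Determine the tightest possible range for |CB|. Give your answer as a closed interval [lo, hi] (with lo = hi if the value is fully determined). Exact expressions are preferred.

|AB| ∈ [6, 12]
|BD| ∈ {41}
|CD| ∈ [6, 12]
|AD| ∈ [29, 53]
|BC| ∈ [29, 53]
|AC| ∈ [17, 65]

|CB| ∈ [29, 53]  (≈ [29.0000, 53.0000])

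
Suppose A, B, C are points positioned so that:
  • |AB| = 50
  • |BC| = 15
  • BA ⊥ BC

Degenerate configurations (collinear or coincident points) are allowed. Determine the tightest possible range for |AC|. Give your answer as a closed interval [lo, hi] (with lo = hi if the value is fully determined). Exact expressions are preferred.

|AB| ∈ {50}
|BC| ∈ {15}
|AC| ∈ {5·√(109)}

|AC| = 5·√(109)  (≈ 52.2015)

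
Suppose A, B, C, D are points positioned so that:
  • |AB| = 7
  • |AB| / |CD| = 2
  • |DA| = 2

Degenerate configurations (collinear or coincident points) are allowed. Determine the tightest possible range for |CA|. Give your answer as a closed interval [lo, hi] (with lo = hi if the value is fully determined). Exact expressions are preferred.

|CA| ∈ [3/2, 11/2]  (≈ [1.5000, 5.5000])

|AB| ∈ {7}
|AD| ∈ {2}
|CD| ∈ {7/2}
|BD| ∈ [5, 9]
|AC| ∈ [3/2, 11/2]
|BC| ∈ [3/2, 25/2]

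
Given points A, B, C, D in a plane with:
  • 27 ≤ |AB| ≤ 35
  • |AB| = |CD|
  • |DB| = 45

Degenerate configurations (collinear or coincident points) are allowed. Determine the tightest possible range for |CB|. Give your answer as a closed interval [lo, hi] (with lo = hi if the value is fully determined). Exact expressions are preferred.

|AB| ∈ [27, 35]
|BD| ∈ {45}
|CD| ∈ [27, 35]
|AD| ∈ [10, 80]
|BC| ∈ [10, 80]
|AC| ∈ [0, 115]

|CB| ∈ [10, 80]  (≈ [10.0000, 80.0000])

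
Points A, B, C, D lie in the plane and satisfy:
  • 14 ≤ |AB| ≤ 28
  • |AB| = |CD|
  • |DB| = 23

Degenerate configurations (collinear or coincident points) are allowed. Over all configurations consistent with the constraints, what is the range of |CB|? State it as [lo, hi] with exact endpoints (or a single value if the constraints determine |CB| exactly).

|AB| ∈ [14, 28]
|BD| ∈ {23}
|CD| ∈ [14, 28]
|AD| ∈ [0, 51]
|BC| ∈ [0, 51]
|AC| ∈ [0, 79]

|CB| ∈ [0, 51]  (≈ [0.0000, 51.0000])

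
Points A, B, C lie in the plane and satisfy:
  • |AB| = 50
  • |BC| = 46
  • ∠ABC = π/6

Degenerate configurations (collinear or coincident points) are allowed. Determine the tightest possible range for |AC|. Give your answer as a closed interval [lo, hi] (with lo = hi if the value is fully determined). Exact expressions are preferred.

|AB| ∈ {50}
|BC| ∈ {46}
|AC| ∈ {2·√(1154 - 575·√(3))}

|AC| = 2·√(1154 - 575·√(3))  (≈ 25.1452)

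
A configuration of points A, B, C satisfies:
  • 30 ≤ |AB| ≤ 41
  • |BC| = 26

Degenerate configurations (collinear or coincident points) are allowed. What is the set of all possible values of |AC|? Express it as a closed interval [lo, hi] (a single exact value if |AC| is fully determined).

|AB| ∈ [30, 41]
|BC| ∈ {26}
|AC| ∈ [4, 67]

|AC| ∈ [4, 67]  (≈ [4.0000, 67.0000])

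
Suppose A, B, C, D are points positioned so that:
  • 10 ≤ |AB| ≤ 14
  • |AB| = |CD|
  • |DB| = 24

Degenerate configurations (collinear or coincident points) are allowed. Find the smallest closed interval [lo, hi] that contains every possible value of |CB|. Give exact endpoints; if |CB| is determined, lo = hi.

|AB| ∈ [10, 14]
|BD| ∈ {24}
|CD| ∈ [10, 14]
|AD| ∈ [10, 38]
|BC| ∈ [10, 38]
|AC| ∈ [0, 52]

|CB| ∈ [10, 38]  (≈ [10.0000, 38.0000])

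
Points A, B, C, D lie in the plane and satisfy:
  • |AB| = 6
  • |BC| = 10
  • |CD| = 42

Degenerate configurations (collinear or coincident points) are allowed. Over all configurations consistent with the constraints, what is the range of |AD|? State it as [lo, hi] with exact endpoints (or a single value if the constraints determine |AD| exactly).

|AD| ∈ [26, 58]  (≈ [26.0000, 58.0000])

|AB| ∈ {6}
|BC| ∈ {10}
|CD| ∈ {42}
|AC| ∈ [4, 16]
|BD| ∈ [32, 52]
|AD| ∈ [26, 58]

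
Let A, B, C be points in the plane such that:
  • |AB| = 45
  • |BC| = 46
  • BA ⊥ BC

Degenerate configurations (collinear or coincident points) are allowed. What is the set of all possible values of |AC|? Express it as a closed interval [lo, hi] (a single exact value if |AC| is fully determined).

|AB| ∈ {45}
|BC| ∈ {46}
|AC| ∈ {√(4141)}

|AC| = √(4141)  (≈ 64.3506)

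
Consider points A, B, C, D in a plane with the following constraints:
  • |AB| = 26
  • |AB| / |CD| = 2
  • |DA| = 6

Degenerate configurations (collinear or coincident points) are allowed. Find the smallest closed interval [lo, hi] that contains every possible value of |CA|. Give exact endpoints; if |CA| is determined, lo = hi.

|CA| ∈ [7, 19]  (≈ [7.0000, 19.0000])

|AB| ∈ {26}
|AD| ∈ {6}
|CD| ∈ {13}
|BD| ∈ [20, 32]
|AC| ∈ [7, 19]
|BC| ∈ [7, 45]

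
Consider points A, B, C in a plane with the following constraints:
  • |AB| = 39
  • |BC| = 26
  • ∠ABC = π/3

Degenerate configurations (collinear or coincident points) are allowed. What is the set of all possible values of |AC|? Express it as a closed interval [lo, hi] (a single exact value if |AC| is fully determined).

|AC| = 13·√(7)  (≈ 34.3948)

|AB| ∈ {39}
|BC| ∈ {26}
|AC| ∈ {13·√(7)}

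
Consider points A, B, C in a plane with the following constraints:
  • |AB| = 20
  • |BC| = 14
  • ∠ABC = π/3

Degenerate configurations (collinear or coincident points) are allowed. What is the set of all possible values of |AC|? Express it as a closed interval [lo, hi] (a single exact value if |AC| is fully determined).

|AB| ∈ {20}
|BC| ∈ {14}
|AC| ∈ {2·√(79)}

|AC| = 2·√(79)  (≈ 17.7764)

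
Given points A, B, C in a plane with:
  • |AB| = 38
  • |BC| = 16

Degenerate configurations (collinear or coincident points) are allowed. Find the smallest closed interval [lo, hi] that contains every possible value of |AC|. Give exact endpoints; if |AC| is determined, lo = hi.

|AB| ∈ {38}
|BC| ∈ {16}
|AC| ∈ [22, 54]

|AC| ∈ [22, 54]  (≈ [22.0000, 54.0000])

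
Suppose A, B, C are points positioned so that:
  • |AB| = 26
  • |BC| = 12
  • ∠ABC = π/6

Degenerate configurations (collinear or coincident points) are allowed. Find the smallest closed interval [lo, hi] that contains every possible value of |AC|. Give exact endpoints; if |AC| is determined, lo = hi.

|AC| = 2·√(205 - 78·√(3))  (≈ 16.7212)

|AB| ∈ {26}
|BC| ∈ {12}
|AC| ∈ {2·√(205 - 78·√(3))}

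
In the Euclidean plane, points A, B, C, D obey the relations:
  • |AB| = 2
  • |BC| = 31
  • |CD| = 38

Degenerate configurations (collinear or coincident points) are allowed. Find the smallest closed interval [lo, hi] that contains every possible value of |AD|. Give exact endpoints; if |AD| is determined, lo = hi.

|AD| ∈ [5, 71]  (≈ [5.0000, 71.0000])

|AB| ∈ {2}
|BC| ∈ {31}
|CD| ∈ {38}
|AC| ∈ [29, 33]
|BD| ∈ [7, 69]
|AD| ∈ [5, 71]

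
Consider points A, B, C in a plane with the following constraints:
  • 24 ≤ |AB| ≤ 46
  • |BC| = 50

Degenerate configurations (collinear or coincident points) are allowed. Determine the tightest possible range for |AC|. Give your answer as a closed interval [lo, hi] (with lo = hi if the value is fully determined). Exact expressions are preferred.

|AB| ∈ [24, 46]
|BC| ∈ {50}
|AC| ∈ [4, 96]

|AC| ∈ [4, 96]  (≈ [4.0000, 96.0000])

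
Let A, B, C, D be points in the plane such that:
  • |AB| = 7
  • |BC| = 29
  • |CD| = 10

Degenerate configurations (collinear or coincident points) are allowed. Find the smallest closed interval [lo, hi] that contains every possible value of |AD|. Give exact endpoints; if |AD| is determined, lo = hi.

|AB| ∈ {7}
|BC| ∈ {29}
|CD| ∈ {10}
|AC| ∈ [22, 36]
|BD| ∈ [19, 39]
|AD| ∈ [12, 46]

|AD| ∈ [12, 46]  (≈ [12.0000, 46.0000])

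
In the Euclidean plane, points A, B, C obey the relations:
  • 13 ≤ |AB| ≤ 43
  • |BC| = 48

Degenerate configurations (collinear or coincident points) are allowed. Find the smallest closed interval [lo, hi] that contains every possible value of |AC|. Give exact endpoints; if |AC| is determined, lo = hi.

|AC| ∈ [5, 91]  (≈ [5.0000, 91.0000])

|AB| ∈ [13, 43]
|BC| ∈ {48}
|AC| ∈ [5, 91]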